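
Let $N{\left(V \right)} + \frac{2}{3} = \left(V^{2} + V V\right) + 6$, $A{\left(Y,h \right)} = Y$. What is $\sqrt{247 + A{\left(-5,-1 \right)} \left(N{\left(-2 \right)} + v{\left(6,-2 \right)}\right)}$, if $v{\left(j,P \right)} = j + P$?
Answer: $\frac{\sqrt{1443}}{3} \approx 12.662$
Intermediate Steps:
$v{\left(j,P \right)} = P + j$
$N{\left(V \right)} = \frac{16}{3} + 2 V^{2}$ ($N{\left(V \right)} = - \frac{2}{3} + \left(\left(V^{2} + V V\right) + 6\right) = - \frac{2}{3} + \left(\left(V^{2} + V^{2}\right) + 6\right) = - \frac{2}{3} + \left(2 V^{2} + 6\right) = - \frac{2}{3} + \left(6 + 2 V^{2}\right) = \frac{16}{3} + 2 V^{2}$)
$\sqrt{247 + A{\left(-5,-1 \right)} \left(N{\left(-2 \right)} + v{\left(6,-2 \right)}\right)} = \sqrt{247 - 5 \left(\left(\frac{16}{3} + 2 \left(-2\right)^{2}\right) + \left(-2 + 6\right)\right)} = \sqrt{247 - 5 \left(\left(\frac{16}{3} + 2 \cdot 4\right) + 4\right)} = \sqrt{247 - 5 \left(\left(\frac{16}{3} + 8\right) + 4\right)} = \sqrt{247 - 5 \left(\frac{40}{3} + 4\right)} = \sqrt{247 - \frac{260}{3}} = \sqrt{\frac{481}{3}} = \frac{\sqrt{1443}}{3}$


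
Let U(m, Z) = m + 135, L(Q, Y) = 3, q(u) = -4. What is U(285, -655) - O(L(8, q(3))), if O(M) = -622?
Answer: 1042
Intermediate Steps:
U(m, Z) = 135 + m
U(285, -655) - O(L(8, q(3))) = (135 + 285) - 1*(-622) = 420 + 622 = 1042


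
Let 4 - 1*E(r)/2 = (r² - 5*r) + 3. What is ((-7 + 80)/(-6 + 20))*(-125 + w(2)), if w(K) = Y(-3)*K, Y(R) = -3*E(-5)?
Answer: 33799/14 ≈ 2414.2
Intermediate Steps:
E(r) = 2 - 2*r² + 10*r (E(r) = 8 - 2*((r² - 5*r) + 3) = 8 - 2*(3 + r² - 5*r) = 8 + (-6 - 2*r² + 10*r) = 2 - 2*r² + 10*r)
Y(R) = 294 (Y(R) = -3*(2 - 2*(-5)² + 10*(-5)) = -3*(2 - 2*25 - 50) = -3*(2 - 50 - 50) = -3*(-98) = 294)
w(K) = 294*K
((-7 + 80)/(-6 + 20))*(-125 + w(2)) = ((-7 + 80)/(-6 + 20))*(-125 + 294*2) = (73/14)*(-125 + 588) = (73*(1/14))*463 = (73/14)*463 = 33799/14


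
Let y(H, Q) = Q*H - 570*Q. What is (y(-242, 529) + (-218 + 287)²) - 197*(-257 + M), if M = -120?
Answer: -350518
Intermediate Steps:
y(H, Q) = -570*Q + H*Q (y(H, Q) = H*Q - 570*Q = -570*Q + H*Q)
(y(-242, 529) + (-218 + 287)²) - 197*(-257 + M) = (529*(-570 - 242) + (-218 + 287)²) - 197*(-257 - 120) = (529*(-812) + 69²) - 197*(-377) = (-429548 + 4761) + 74269 = -424787 + 74269 = -350518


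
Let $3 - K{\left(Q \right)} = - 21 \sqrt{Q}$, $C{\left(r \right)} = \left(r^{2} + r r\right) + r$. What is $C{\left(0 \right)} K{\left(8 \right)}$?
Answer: $0$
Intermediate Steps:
$C{\left(r \right)} = r + 2 r^{2}$ ($C{\left(r \right)} = \left(r^{2} + r^{2}\right) + r = 2 r^{2} + r = r + 2 r^{2}$)
$K{\left(Q \right)} = 3 + 21 \sqrt{Q}$ ($K{\left(Q \right)} = 3 - - 21 \sqrt{Q} = 3 + 21 \sqrt{Q}$)
$C{\left(0 \right)} K{\left(8 \right)} = 0 \left(1 + 2 \cdot 0\right) \left(3 + 21 \sqrt{8}\right) = 0 \left(1 + 0\right) \left(3 + 21 \cdot 2 \sqrt{2}\right) = 0 \cdot 1 \left(3 + 42 \sqrt{2}\right) = 0 \left(3 + 42 \sqrt{2}\right) = 0$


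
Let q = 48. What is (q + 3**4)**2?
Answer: 16641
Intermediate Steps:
(q + 3**4)**2 = (48 + 3**4)**2 = (48 + 81)**2 = 129**2 = 16641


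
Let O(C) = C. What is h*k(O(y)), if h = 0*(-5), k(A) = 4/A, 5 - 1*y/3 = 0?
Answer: 0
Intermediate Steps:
y = 15 (y = 15 - 3*0 = 15 + 0 = 15)
h = 0
h*k(O(y)) = 0*(4/15) = 0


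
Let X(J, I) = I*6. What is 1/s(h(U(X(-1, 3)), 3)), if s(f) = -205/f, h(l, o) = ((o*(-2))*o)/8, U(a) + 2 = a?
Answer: 9/820 ≈ 0.010976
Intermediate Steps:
X(J, I) = 6*I
U(a) = -2 + a
h(l, o) = -o²/4 (h(l, o) = ((-2*o)*o)*(⅛) = -2*o²*(⅛) = -o²/4)
1/s(h(U(X(-1, 3)), 3)) = 1/(-205/((-¼*3²))) = 1/(-205/((-¼*9))) = 1/(-205/(-9/4)) = 1/(-205*(-4/9)) = 1/(820/9) = 9/820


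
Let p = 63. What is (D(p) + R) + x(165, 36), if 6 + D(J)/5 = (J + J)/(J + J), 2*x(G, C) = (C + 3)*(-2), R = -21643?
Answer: -21707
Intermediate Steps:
x(G, C) = -3 - C (x(G, C) = ((C + 3)*(-2))/2 = ((3 + C)*(-2))/2 = (-6 - 2*C)/2 = -3 - C)
D(J) = -25 (D(J) = -30 + 5*((J + J)/(J + J)) = -30 + 5*((2*J)/((2*J))) = -30 + 5*((2*J)*(1/(2*J))) = -30 + 5*1 = -30 + 5 = -25)
(D(p) + R) + x(165, 36) = (-25 - 21643) + (-3 - 1*36) = -21668 + (-3 - 36) = -21668 - 39 = -21707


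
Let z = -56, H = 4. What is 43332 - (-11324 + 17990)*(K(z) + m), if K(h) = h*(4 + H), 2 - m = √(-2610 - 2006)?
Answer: 3016368 + 13332*I*√1154 ≈ 3.0164e+6 + 4.529e+5*I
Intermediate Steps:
m = 2 - 2*I*√1154 (m = 2 - √(-2610 - 2006) = 2 - √(-4616) = 2 - 2*I*√1154 ≈ 2.0 - 67.941*I)
K(h) = 8*h (K(h) = h*(4 + 4) = h*8 = 8*h)
43332 - (-11324 + 17990)*(K(z) + m) = 43332 - (-11324 + 17990)*(8*(-56) + (2 - 2*I*√1154)) = 43332 - 6666*(-448 + (2 - 2*I*√1154)) = 43332 - 6666*(-446 - 2*I*√1154) = 43332 - (-2973036 - 13332*I*√1154) = 43332 + (2973036 + 13332*I*√1154) = 3016368 + 13332*I*√1154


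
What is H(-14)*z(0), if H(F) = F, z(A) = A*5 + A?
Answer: 0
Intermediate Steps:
z(A) = 6*A (z(A) = 5*A + A = 6*A)
H(-14)*z(0) = -84*0 = -14*0 = 0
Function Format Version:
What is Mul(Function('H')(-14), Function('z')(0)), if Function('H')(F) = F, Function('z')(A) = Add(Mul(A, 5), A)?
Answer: 0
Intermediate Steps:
Function('z')(A) = Mul(6, A) (Function('z')(A) = Add(Mul(5, A), A) = Mul(6, A))
Mul(Function('H')(-14), Function('z')(0)) = Mul(-14, Mul(6, 0)) = Mul(-14, 0) = 0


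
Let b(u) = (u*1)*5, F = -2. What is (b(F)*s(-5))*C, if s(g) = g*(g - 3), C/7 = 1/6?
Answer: -1400/3 ≈ -466.67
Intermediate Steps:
C = 7/6 ≈ 1.1667
s(g) = g*(-3 + g)
b(u) = 5*u (b(u) = u*5 = 5*u)
(b(F)*s(-5))*C = ((5*(-2))*(-5*(-3 - 5)))*(7/6) = -(-50)*(-8)*(7/6) = -10*40*(7/6) = -400*7/6 = -1400/3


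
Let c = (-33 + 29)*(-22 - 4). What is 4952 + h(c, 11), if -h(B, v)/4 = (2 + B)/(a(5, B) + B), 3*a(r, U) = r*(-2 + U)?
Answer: 678212/137 ≈ 4950.5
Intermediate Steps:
c = 104 (c = -4*(-26) = 104)
a(r, U) = r*(-2 + U)/3 (a(r, U) = (r*(-2 + U))/3 = r*(-2 + U)/3)
h(B, v) = -4*(2 + B)/(-10/3 + 8*B/3) (h(B, v) = -4*(2 + B)/((⅓)*5*(-2 + B) + B) = -4*(2 + B)/((-10/3 + 5*B/3) + B) = -4*(2 + B)/(-10/3 + 8*B/3))
4952 + h(c, 11) = 4952 + 6*(-2 - 1*104)/(-5 + 4*104) = 4952 + 6*(-2 - 104)/(-5 + 416) = 4952 + 6*(-106)/411 = 4952 + 6*(1/411)*(-106) = 4952 - 212/137 = 678212/137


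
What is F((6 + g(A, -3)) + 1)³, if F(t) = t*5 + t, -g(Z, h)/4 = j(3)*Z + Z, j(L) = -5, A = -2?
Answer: -3375000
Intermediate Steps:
g(Z, h) = 16*Z (g(Z, h) = -4*(-5*Z + Z) = -(-16)*Z = 16*Z)
F(t) = 6*t (F(t) = 5*t + t = 6*t)
F((6 + g(A, -3)) + 1)³ = (6*((6 + 16*(-2)) + 1))³ = (6*((6 - 32) + 1))³ = (6*(-26 + 1))³ = (6*(-25))³ = (-150)³ = -3375000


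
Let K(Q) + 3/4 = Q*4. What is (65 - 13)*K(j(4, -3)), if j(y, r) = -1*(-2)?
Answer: 377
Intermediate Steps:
j(y, r) = 2
K(Q) = -3/4 + 4*Q (K(Q) = -3/4 + Q*4 = -3/4 + 4*Q)
(65 - 13)*K(j(4, -3)) = (65 - 13)*(-3/4 + 4*2) = 52*(-3/4 + 8) = 52*(29/4) = 377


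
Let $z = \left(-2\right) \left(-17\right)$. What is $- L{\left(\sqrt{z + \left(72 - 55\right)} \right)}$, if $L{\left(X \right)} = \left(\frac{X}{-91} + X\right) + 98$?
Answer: $-98 - \frac{90 \sqrt{51}}{91} \approx -105.06$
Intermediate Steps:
$z = 34$
$L{\left(X \right)} = 98 + \frac{90 X}{91}$ ($L{\left(X \right)} = \left(X \left(- \frac{1}{91}\right) + X\right) + 98 = \left(- \frac{X}{91} + X\right) + 98 = \frac{90 X}{91} + 98 = 98 + \frac{90 X}{91}$)
$- L{\left(\sqrt{z + \left(72 - 55\right)} \right)} = - (98 + \frac{90 \sqrt{34 + \left(72 - 55\right)}}{91}) = - (98 + \frac{90 \sqrt{34 + 17}}{91}) = - (98 + \frac{90 \sqrt{51}}{91}) = -98 - \frac{90 \sqrt{51}}{91}$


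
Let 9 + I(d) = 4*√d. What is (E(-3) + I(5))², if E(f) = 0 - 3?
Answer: 224 - 96*√5 ≈ 9.3375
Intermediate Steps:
I(d) = -9 + 4*√d
E(f) = -3
(E(-3) + I(5))² = (-3 + (-9 + 4*√5))² = (-12 + 4*√5)²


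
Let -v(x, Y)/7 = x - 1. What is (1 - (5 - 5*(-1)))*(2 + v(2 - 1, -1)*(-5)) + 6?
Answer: -12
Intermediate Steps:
v(x, Y) = 7 - 7*x (v(x, Y) = -7*(x - 1) = -7*(-1 + x) = 7 - 7*x)
(1 - (5 - 5*(-1)))*(2 + v(2 - 1, -1)*(-5)) + 6 = (1 - (5 - 5*(-1)))*(2 + (7 - 7*(2 - 1))*(-5)) + 6 = (1 - (5 + 5))*(2 + (7 - 7*1)*(-5)) + 6 = (1 - 1*10)*(2 + (7 - 7)*(-5)) + 6 = (1 - 10)*(2 + 0*(-5)) + 6 = -9*(2 + 0) + 6 = -9*2 + 6 = -18 + 6 = -12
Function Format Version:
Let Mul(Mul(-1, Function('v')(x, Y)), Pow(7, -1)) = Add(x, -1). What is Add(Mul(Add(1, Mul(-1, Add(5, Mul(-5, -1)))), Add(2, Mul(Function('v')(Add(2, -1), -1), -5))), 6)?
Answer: -12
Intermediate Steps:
Function('v')(x, Y) = Add(7, Mul(-7, x)) (Function('v')(x, Y) = Mul(-7, Add(x, -1)) = Mul(-7, Add(-1, x)) = Add(7, Mul(-7, x)))
Add(Mul(Add(1, Mul(-1, Add(5, Mul(-5, -1)))), Add(2, Mul(Function('v')(Add(2, -1), -1), -5))), 6) = Add(Mul(Add(1, Mul(-1, Add(5, Mul(-5, -1)))), Add(2, Mul(Add(7, Mul(-7, Add(2, -1))), -5))), 6) = Add(Mul(Add(1, Mul(-1, Add(5, 5))), Add(2, Mul(Add(7, Mul(-7, 1)), -5))), 6) = Add(Mul(Add(1, Mul(-1, 10)), Add(2, Mul(Add(7, -7), -5))), 6) = Add(Mul(Add(1, -10), Add(2, Mul(0, -5))), 6) = Add(Mul(-9, Add(2, 0)), 6) = Add(Mul(-9, 2), 6) = Add(-18, 6) = -12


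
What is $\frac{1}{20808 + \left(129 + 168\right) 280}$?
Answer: $\frac{1}{103968} \approx 9.6184 \cdot 10^{-6}$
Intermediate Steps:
$\frac{1}{20808 + \left(129 + 168\right) 280} = \frac{1}{20808 + 297 \cdot 280} = \frac{1}{20808 + 83160} = \frac{1}{103968}$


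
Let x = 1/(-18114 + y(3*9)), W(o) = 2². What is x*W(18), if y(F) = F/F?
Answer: -4/18113 ≈ -0.00022084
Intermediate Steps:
W(o) = 4
y(F) = 1
x = -1/18113 (x = 1/(-18114 + 1) = 1/(-18113) = -1/18113 ≈ -5.5209e-5)
x*W(18) = -1/18113*4 = -4/18113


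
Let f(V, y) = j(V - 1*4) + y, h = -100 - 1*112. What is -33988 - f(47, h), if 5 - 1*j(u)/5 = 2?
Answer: -33791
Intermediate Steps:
j(u) = 15 (j(u) = 25 - 5*2 = 25 - 10 = 15)
h = -212 (h = -100 - 112 = -212)
f(V, y) = 15 + y
-33988 - f(47, h) = -33988 - (15 - 212) = -33988 - 1*(-197) = -33988 + 197 = -33791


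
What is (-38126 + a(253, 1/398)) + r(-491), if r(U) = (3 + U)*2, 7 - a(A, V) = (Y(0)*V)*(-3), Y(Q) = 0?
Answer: -39095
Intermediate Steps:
a(A, V) = 7 (a(A, V) = 7 - 0*V*(-3) = 7 - 0*(-3) = 7 - 1*0 = 7 + 0 = 7)
r(U) = 6 + 2*U
(-38126 + a(253, 1/398)) + r(-491) = (-38126 + 7) + (6 + 2*(-491)) = -38119 + (6 - 982) = -38119 - 976 = -39095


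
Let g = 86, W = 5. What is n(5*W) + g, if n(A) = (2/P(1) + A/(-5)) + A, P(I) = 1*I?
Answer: 108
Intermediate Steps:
P(I) = I
n(A) = 2 + 4*A/5 (n(A) = (2/1 + A/(-5)) + A = (2*1 + A*(-⅕)) + A = (2 - A/5) + A = 2 + 4*A/5)
n(5*W) + g = (2 + 4*(5*5)/5) + 86 = (2 + (⅘)*25) + 86 = (2 + 20) + 86 = 22 + 86 = 108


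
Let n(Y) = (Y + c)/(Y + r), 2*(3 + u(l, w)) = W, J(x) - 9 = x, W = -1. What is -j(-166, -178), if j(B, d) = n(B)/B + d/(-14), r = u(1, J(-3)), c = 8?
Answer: -2503087/196959 ≈ -12.709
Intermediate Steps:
J(x) = 9 + x
u(l, w) = -7/2 (u(l, w) = -3 + (½)*(-1) = -3 - ½ = -7/2)
r = -7/2 ≈ -3.5000
n(Y) = (8 + Y)/(-7/2 + Y) (n(Y) = (Y + 8)/(Y - 7/2) = (8 + Y)/(-7/2 + Y))
j(B, d) = -d/14 + 2*(8 + B)/(B*(-7 + 2*B)) (j(B, d) = (2*(8 + B)/(-7 + 2*B))/B + d/(-14) = 2*(8 + B)/(B*(-7 + 2*B)) + d*(-1/14) = 2*(8 + B)/(B*(-7 + 2*B)) - d/14 = -d/14 + 2*(8 + B)/(B*(-7 + 2*B)))
-j(-166, -178) = -(-1/14*(-178) + (8 - 166)/((-166)*(-7/2 - 166))) = -(89/7 - 1/166*(-158)/(-339/2)) = -(89/7 - 1/166*(-2/339)*(-158)) = -(89/7 - 158/28137) = -1*2503087/196959 = -2503087/196959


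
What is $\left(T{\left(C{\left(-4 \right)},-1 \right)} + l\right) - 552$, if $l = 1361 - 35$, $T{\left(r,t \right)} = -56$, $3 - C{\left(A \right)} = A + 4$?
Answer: $718$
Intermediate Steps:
$C{\left(A \right)} = -1 - A$ ($C{\left(A \right)} = 3 - \left(A + 4\right) = 3 - \left(4 + A\right) = -1 - A$)
$l = 1326$
$\left(T{\left(C{\left(-4 \right)},-1 \right)} + l\right) - 552 = \left(-56 + 1326\right) - 552 = 1270 - 552 = 718$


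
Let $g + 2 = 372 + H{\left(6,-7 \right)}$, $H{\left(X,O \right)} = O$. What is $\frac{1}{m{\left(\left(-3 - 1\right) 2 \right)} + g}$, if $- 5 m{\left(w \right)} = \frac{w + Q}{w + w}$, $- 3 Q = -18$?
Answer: $\frac{40}{14519} \approx 0.002755$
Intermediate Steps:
$Q = 6$ ($Q = \left(- \frac{1}{3}\right) \left(-18\right) = 6$)
$m{\left(w \right)} = - \frac{6 + w}{10 w}$ ($m{\left(w \right)} = - \frac{\left(w + 6\right) \frac{1}{w + w}}{5} = - \frac{\left(6 + w\right) \frac{1}{2 w}}{5} = - \frac{\frac{1}{2} \frac{1}{w} \left(6 + w\right)}{5} = - \frac{6 + w}{10 w}$)
$g = 363$ ($g = -2 + \left(372 - 7\right) = -2 + 365 = 363$)
$\frac{1}{m{\left(\left(-3 - 1\right) 2 \right)} + g} = \frac{1}{\frac{-6 - \left(-3 - 1\right) 2}{10 \left(-3 - 1\right) 2} + 363} = \frac{1}{\frac{-6 - \left(-4\right) 2}{10 \left(\left(-4\right) 2\right)} + 363} = \frac{1}{\frac{-6 - -8}{10 \left(-8\right)} + 363} = \frac{1}{\frac{1}{10} \left(- \frac{1}{8}\right) \left(-6 + 8\right) + 363} = \frac{1}{\frac{1}{10} \left(- \frac{1}{8}\right) 2 + 363} = \frac{1}{- \frac{1}{40} + 363} = \frac{1}{\frac{14519}{40}} = \frac{40}{14519}$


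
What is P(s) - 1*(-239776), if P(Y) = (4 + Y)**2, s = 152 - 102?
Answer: 242692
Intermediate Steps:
s = 50
P(s) - 1*(-239776) = (4 + 50)**2 - 1*(-239776) = 54**2 + 239776 = 2916 + 239776 = 242692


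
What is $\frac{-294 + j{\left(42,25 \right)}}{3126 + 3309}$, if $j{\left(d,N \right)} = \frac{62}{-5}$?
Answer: $- \frac{1532}{32175} \approx -0.047615$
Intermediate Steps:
$j{\left(d,N \right)} = - \frac{62}{5}$ ($j{\left(d,N \right)} = 62 \left(- \frac{1}{5}\right) = - \frac{62}{5}$)
$\frac{-294 + j{\left(42,25 \right)}}{3126 + 3309} = \frac{-294 - \frac{62}{5}}{3126 + 3309} = - \frac{1532}{5 \cdot 6435} = \left(- \frac{1532}{5}\right) \frac{1}{6435} = - \frac{1532}{32175}$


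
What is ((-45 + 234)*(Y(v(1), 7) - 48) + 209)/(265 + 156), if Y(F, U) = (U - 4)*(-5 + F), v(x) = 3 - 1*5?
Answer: -12832/421 ≈ -30.480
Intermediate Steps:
v(x) = -2 (v(x) = 3 - 5 = -2)
Y(F, U) = (-5 + F)*(-4 + U) (Y(F, U) = (-4 + U)*(-5 + F) = (-5 + F)*(-4 + U))
((-45 + 234)*(Y(v(1), 7) - 48) + 209)/(265 + 156) = ((-45 + 234)*((20 - 5*7 - 4*(-2) - 2*7) - 48) + 209)/(265 + 156) = (189*((20 - 35 + 8 - 14) - 48) + 209)/421 = (189*(-21 - 48) + 209)*(1/421) = (189*(-69) + 209)*(1/421) = (-13041 + 209)*(1/421) = -12832*1/421 = -12832/421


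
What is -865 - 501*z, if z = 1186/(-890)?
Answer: -87832/445 ≈ -197.38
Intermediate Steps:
z = -593/445 (z = 1186*(-1/890) = -593/445 ≈ -1.3326)
-865 - 501*z = -865 - 501*(-593/445) = -865 + 297093/445 = -87832/445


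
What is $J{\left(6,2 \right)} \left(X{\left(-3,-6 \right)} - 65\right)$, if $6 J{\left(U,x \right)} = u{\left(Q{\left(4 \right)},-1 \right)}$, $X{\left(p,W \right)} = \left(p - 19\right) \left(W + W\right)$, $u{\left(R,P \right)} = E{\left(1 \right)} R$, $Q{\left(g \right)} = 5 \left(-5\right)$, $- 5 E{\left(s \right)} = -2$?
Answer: $- \frac{995}{3} \approx -331.67$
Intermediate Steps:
$E{\left(s \right)} = \frac{2}{5}$ ($E{\left(s \right)} = \left(- \frac{1}{5}\right) \left(-2\right) = \frac{2}{5}$)
$Q{\left(g \right)} = -25$
$u{\left(R,P \right)} = \frac{2 R}{5}$
$X{\left(p,W \right)} = 2 W \left(-19 + p\right)$ ($X{\left(p,W \right)} = \left(-19 + p\right) 2 W = 2 W \left(-19 + p\right)$)
$J{\left(U,x \right)} = - \frac{5}{3}$ ($J{\left(U,x \right)} = \frac{\frac{2}{5} \left(-25\right)}{6} = \frac{1}{6} \left(-10\right) = - \frac{5}{3}$)
$J{\left(6,2 \right)} \left(X{\left(-3,-6 \right)} - 65\right) = - \frac{5 \left(2 \left(-6\right) \left(-19 - 3\right) - 65\right)}{3} = - \frac{5 \left(2 \left(-6\right) \left(-22\right) - 65\right)}{3} = - \frac{5 \left(264 - 65\right)}{3} = \left(- \frac{5}{3}\right) 199 = - \frac{995}{3}$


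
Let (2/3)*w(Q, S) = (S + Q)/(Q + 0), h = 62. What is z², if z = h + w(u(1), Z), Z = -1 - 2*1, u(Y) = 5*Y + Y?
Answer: 63001/16 ≈ 3937.6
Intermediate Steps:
u(Y) = 6*Y
Z = -3 (Z = -1 - 2 = -3)
w(Q, S) = 3*(Q + S)/(2*Q) (w(Q, S) = 3*((S + Q)/(Q + 0))/2 = 3*((Q + S)/Q)/2 = 3*(Q + S)/(2*Q))
z = 251/4 (z = 62 + 3*(6*1 - 3)/(2*((6*1))) = 62 + (3/2)*(6 - 3)/6 = 62 + (3/2)*(⅙)*3 = 62 + ¾ = 251/4 ≈ 62.750)
z² = (251/4)² = 63001/16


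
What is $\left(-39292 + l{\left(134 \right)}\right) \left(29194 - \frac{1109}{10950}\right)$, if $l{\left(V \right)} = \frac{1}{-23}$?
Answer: $- \frac{96298032383649}{83950} \approx -1.1471 \cdot 10^{9}$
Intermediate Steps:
$l{\left(V \right)} = - \frac{1}{23}$
$\left(-39292 + l{\left(134 \right)}\right) \left(29194 - \frac{1109}{10950}\right) = \left(-39292 - \frac{1}{23}\right) \left(29194 - \frac{1109}{10950}\right) = - \frac{903717 \left(29194 - \frac{1109}{10950}\right)}{23} = \left(- \frac{903717}{23}\right) \frac{319673191}{10950} = - \frac{96298032383649}{83950}$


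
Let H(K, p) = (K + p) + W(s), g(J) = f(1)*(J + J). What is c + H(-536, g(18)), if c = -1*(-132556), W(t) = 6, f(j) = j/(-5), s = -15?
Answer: 660094/5 ≈ 1.3202e+5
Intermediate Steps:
f(j) = -j/5 (f(j) = j*(-1/5) = -j/5)
g(J) = -2*J/5 (g(J) = (-1/5*1)*(J + J) = -2*J/5)
H(K, p) = 6 + K + p (H(K, p) = (K + p) + 6 = 6 + K + p)
c = 132556
c + H(-536, g(18)) = 132556 + (6 - 536 - 2/5*18) = 132556 + (6 - 536 - 36/5) = 132556 - 2686/5 = 660094/5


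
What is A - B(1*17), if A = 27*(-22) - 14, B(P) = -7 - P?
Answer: -584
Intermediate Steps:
A = -608 (A = -594 - 14 = -608)
A - B(1*17) = -608 - (-7 - 17) = -608 - 1*(-24) = -608 + 24 = -584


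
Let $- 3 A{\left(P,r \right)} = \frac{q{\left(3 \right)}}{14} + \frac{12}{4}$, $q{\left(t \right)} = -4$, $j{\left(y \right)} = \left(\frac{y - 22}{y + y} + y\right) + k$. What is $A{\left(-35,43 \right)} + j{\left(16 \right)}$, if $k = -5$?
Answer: $\frac{3329}{336} \approx 9.9077$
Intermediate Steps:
$j{\left(y \right)} = -5 + y + \frac{-22 + y}{2 y}$ ($j{\left(y \right)} = \left(\frac{y - 22}{y + y} + y\right) - 5 = \left(\frac{-22 + y}{2 y} + y\right) - 5 = \left(y + \frac{-22 + y}{2 y}\right) - 5 = -5 + y + \frac{-22 + y}{2 y}$)
$A{\left(P,r \right)} = - \frac{19}{21}$ ($A{\left(P,r \right)} = - \frac{- \frac{4}{14} + \frac{12}{4}}{3} = - \frac{\left(-4\right) \frac{1}{14} + 12 \cdot \frac{1}{4}}{3} = - \frac{- \frac{2}{7} + 3}{3} = \left(- \frac{1}{3}\right) \frac{19}{7} = - \frac{19}{21}$)
$A{\left(-35,43 \right)} + j{\left(16 \right)} = - \frac{19}{21} - \left(- \frac{23}{2} + \frac{11}{16}\right) = - \frac{19}{21} - - \frac{173}{16} = - \frac{19}{21} + \frac{173}{16} = \frac{3329}{336}$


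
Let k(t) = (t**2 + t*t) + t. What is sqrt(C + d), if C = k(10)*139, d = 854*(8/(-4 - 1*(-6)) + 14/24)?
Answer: 5*sqrt(47670)/6 ≈ 181.95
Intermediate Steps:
k(t) = t + 2*t**2 (k(t) = (t**2 + t**2) + t = 2*t**2 + t = t + 2*t**2)
d = 23485/6 (d = 854*(8/(-4 + 6) + 14*(1/24)) = 854*(8/2 + 7/12) = 854*(8*(1/2) + 7/12) = 854*(4 + 7/12) = 854*(55/12) = 23485/6 ≈ 3914.2)
C = 29190 (C = (10*(1 + 2*10))*139 = (10*(1 + 20))*139 = (10*21)*139 = 210*139 = 29190)
sqrt(C + d) = sqrt(29190 + 23485/6) = sqrt(198625/6) = 5*sqrt(47670)/6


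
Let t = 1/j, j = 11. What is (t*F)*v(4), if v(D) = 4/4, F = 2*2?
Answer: 4/11 ≈ 0.36364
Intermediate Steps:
F = 4
v(D) = 1 (v(D) = 4*(¼) = 1)
t = 1/11 ≈ 0.090909
(t*F)*v(4) = ((1/11)*4)*1 = (4/11)*1 = 4/11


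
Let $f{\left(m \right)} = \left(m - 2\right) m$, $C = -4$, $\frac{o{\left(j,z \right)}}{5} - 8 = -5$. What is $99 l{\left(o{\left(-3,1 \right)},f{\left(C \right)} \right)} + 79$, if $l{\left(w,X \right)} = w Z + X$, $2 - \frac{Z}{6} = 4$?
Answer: $-15365$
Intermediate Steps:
$Z = -12$ ($Z = 12 - 24 = -12$)
$o{\left(j,z \right)} = 15$ ($o{\left(j,z \right)} = 40 + 5 \left(-5\right) = 40 - 25 = 15$)
$f{\left(m \right)} = m \left(-2 + m\right)$ ($f{\left(m \right)} = \left(-2 + m\right) m = m \left(-2 + m\right)$)
$l{\left(w,X \right)} = X - 12 w$ ($l{\left(w,X \right)} = w \left(-12\right) + X = - 12 w + X = X - 12 w$)
$99 l{\left(o{\left(-3,1 \right)},f{\left(C \right)} \right)} + 79 = 99 \left(- 4 \left(-2 - 4\right) - 180\right) + 79 = 99 \left(\left(-4\right) \left(-6\right) - 180\right) + 79 = 99 \left(24 - 180\right) + 79 = 99 \left(-156\right) + 79 = -15444 + 79 = -15365$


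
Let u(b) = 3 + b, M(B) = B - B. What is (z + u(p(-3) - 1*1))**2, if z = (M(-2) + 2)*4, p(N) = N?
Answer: 49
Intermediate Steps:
M(B) = 0
z = 8 (z = (0 + 2)*4 = 2*4 = 8)
(z + u(p(-3) - 1*1))**2 = (8 + (3 + (-3 - 1*1)))**2 = (8 + (3 + (-3 - 1)))**2 = (8 + (3 - 4))**2 = (8 - 1)**2 = 7**2 = 49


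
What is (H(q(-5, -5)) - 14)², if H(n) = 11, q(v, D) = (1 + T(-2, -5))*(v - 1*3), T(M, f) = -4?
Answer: 9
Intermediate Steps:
q(v, D) = 9 - 3*v (q(v, D) = (1 - 4)*(v - 1*3) = -3*(v - 3) = -3*(-3 + v) = 9 - 3*v)
(H(q(-5, -5)) - 14)² = (11 - 14)² = (-3)² = 9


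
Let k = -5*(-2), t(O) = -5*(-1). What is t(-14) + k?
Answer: 15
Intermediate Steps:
t(O) = 5
k = 10
t(-14) + k = 5 + 10 = 15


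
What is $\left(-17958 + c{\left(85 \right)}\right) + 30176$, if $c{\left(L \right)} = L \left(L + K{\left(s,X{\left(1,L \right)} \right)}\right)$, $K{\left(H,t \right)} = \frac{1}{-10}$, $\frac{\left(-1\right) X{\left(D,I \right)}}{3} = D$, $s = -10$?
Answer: $\frac{38869}{2} \approx 19435.0$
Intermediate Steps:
$X{\left(D,I \right)} = - 3 D$
$K{\left(H,t \right)} = - \frac{1}{10}$
$c{\left(L \right)} = L \left(- \frac{1}{10} + L\right)$ ($c{\left(L \right)} = L \left(L - \frac{1}{10}\right) = L \left(- \frac{1}{10} + L\right)$)
$\left(-17958 + c{\left(85 \right)}\right) + 30176 = \left(-17958 + 85 \left(- \frac{1}{10} + 85\right)\right) + 30176 = \left(-17958 + 85 \cdot \frac{849}{10}\right) + 30176 = \left(-17958 + \frac{14433}{2}\right) + 30176 = - \frac{21483}{2} + 30176 = \frac{38869}{2}$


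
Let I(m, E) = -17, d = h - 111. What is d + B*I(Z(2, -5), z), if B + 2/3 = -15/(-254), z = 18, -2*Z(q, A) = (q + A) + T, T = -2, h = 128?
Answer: 20825/762 ≈ 27.329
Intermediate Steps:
Z(q, A) = 1 - A/2 - q/2 (Z(q, A) = -((q + A) - 2)/2 = -((A + q) - 2)/2 = -(-2 + A + q)/2 = 1 - A/2 - q/2)
d = 17 (d = 128 - 111 = 17)
B = -463/762 (B = -⅔ - 15/(-254) = -⅔ - 15*(-1/254) = -⅔ + 15/254 = -463/762 ≈ -0.60761)
d + B*I(Z(2, -5), z) = 17 - 463/762*(-17) = 17 + 7871/762 = 20825/762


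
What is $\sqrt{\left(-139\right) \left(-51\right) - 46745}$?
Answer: $2 i \sqrt{9914} \approx 199.14 i$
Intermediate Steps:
$\sqrt{\left(-139\right) \left(-51\right) - 46745} = \sqrt{7089 - 46745} = \sqrt{-39656} = 2 i \sqrt{9914}$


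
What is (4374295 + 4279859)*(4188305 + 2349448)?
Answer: 56578721275962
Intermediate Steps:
(4374295 + 4279859)*(4188305 + 2349448) = 8654154*6537753 = 56578721275962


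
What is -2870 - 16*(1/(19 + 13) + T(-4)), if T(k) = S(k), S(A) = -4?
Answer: -5613/2 ≈ -2806.5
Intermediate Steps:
T(k) = -4
-2870 - 16*(1/(19 + 13) + T(-4)) = -2870 - 16*(1/(19 + 13) - 4) = -2870 - 16*(1/32 - 4) = -2870 - 16*(-127)/32 = -2870 - 1*(-127/2) = -2870 + 127/2 = -5613/2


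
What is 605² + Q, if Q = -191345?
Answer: 174680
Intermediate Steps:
605² + Q = 605² - 191345 = 366025 - 191345 = 174680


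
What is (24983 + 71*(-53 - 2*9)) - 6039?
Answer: 13903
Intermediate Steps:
(24983 + 71*(-53 - 2*9)) - 6039 = (24983 + 71*(-53 - 18)) - 6039 = (24983 + 71*(-71)) - 6039 = (24983 - 5041) - 6039 = 19942 - 6039 = 13903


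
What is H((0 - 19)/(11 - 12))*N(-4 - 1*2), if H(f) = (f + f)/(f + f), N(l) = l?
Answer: -6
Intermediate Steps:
H(f) = 1 (H(f) = (2*f)/((2*f)) = (2*f)*(1/(2*f)) = 1)
H((0 - 19)/(11 - 12))*N(-4 - 1*2) = 1*(-4 - 1*2) = 1*(-4 - 2) = 1*(-6) = -6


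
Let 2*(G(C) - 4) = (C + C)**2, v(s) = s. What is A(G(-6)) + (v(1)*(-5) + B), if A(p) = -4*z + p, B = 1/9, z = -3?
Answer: 748/9 ≈ 83.111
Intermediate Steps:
G(C) = 4 + 2*C**2 (G(C) = 4 + (C + C)**2/2 = 4 + (2*C)**2/2 = 4 + (4*C**2)/2 = 4 + 2*C**2)
B = 1/9 ≈ 0.11111
A(p) = 12 + p (A(p) = -4*(-3) + p = 12 + p)
A(G(-6)) + (v(1)*(-5) + B) = (12 + (4 + 2*(-6)**2)) + (1*(-5) + 1/9) = (12 + (4 + 2*36)) + (-5 + 1/9) = (12 + (4 + 72)) - 44/9 = (12 + 76) - 44/9 = 88 - 44/9 = 748/9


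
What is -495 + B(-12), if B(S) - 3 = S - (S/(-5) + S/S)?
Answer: -2537/5 ≈ -507.40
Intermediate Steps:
B(S) = 2 + 6*S/5 (B(S) = 3 + (S - (S/(-5) + S/S)) = 3 + (S - (S*(-⅕) + 1)) = 3 + (S - (-S/5 + 1)) = 3 + (S - (1 - S/5)) = 3 + (S + (-1 + S/5)) = 3 + (-1 + 6*S/5) = 2 + 6*S/5)
-495 + B(-12) = -495 + (2 + (6/5)*(-12)) = -495 + (2 - 72/5) = -495 - 62/5 = -2537/5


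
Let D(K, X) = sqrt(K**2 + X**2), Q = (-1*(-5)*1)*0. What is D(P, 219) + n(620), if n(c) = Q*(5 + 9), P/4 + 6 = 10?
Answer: sqrt(48217) ≈ 219.58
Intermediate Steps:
P = 16 (P = -24 + 4*10 = -24 + 40 = 16)
Q = 0 (Q = (5*1)*0 = 5*0 = 0)
n(c) = 0 (n(c) = 0*(5 + 9) = 0*14 = 0)
D(P, 219) + n(620) = sqrt(16**2 + 219**2) + 0 = sqrt(256 + 47961) + 0 = sqrt(48217) + 0 = sqrt(48217)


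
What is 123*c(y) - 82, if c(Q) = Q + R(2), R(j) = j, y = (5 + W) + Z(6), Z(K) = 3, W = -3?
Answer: 779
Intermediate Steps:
y = 5 (y = (5 - 3) + 3 = 2 + 3 = 5)
c(Q) = 2 + Q (c(Q) = Q + 2 = 2 + Q)
123*c(y) - 82 = 123*(2 + 5) - 82 = 123*7 - 82 = 861 - 82 = 779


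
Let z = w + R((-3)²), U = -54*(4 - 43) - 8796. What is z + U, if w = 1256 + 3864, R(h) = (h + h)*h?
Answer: -1408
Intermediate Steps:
R(h) = 2*h² (R(h) = (2*h)*h = 2*h²)
w = 5120
U = -6690 (U = -54*(-39) - 8796 = 2106 - 8796 = -6690)
z = 5282 (z = 5120 + 2*((-3)²)² = 5120 + 2*9² = 5120 + 2*81 = 5120 + 162 = 5282)
z + U = 5282 - 6690 = -1408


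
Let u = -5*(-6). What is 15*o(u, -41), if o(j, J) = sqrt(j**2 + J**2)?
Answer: 15*sqrt(2581) ≈ 762.05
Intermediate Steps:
u = 30
o(j, J) = sqrt(J**2 + j**2)
15*o(u, -41) = 15*sqrt((-41)**2 + 30**2) = 15*sqrt(1681 + 900) = 15*sqrt(2581)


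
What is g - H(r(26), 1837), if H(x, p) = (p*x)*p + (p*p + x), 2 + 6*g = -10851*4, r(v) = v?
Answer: -273361870/3 ≈ -9.1121e+7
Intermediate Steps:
g = -21703/3 (g = -⅓ + (-10851*4)/6 = -⅓ + (⅙)*(-43404) = -⅓ - 7234 = -21703/3 ≈ -7234.3)
H(x, p) = x + p² + x*p² (H(x, p) = x*p² + (p² + x) = x*p² + (x + p²) = x + p² + x*p²)
g - H(r(26), 1837) = -21703/3 - (26 + 1837² + 26*1837²) = -21703/3 - (26 + 3374569 + 26*3374569) = -21703/3 - (26 + 3374569 + 87738794) = -21703/3 - 1*91113389 = -21703/3 - 91113389 = -273361870/3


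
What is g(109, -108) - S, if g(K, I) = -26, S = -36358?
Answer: 36332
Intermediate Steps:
g(109, -108) - S = -26 - 1*(-36358) = -26 + 36358 = 36332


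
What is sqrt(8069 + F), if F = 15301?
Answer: sqrt(23370) ≈ 152.87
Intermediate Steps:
sqrt(8069 + F) = sqrt(8069 + 15301) = sqrt(23370)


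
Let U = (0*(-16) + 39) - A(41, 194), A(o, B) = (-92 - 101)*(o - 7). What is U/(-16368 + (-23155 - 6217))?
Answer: -6601/45740 ≈ -0.14432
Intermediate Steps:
A(o, B) = 1351 - 193*o (A(o, B) = -193*(-7 + o) = 1351 - 193*o)
U = 6601 (U = (0*(-16) + 39) - (1351 - 193*41) = (0 + 39) - (1351 - 7913) = 39 - 1*(-6562) = 39 + 6562 = 6601)
U/(-16368 + (-23155 - 6217)) = 6601/(-16368 + (-23155 - 6217)) = 6601/(-16368 - 29372) = 6601/(-45740) = 6601*(-1/45740) = -6601/45740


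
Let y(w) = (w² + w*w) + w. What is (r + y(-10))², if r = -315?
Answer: 15625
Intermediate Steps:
y(w) = w + 2*w² (y(w) = (w² + w²) + w = 2*w² + w = w + 2*w²)
(r + y(-10))² = (-315 - 10*(1 + 2*(-10)))² = (-315 - 10*(1 - 20))² = (-315 - 10*(-19))² = (-315 + 190)² = (-125)² = 15625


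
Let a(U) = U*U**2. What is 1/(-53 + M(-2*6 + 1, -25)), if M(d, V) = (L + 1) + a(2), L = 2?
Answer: -1/42 ≈ -0.023810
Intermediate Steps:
a(U) = U**3
M(d, V) = 11 (M(d, V) = (2 + 1) + 2**3 = 3 + 8 = 11)
1/(-53 + M(-2*6 + 1, -25)) = 1/(-53 + 11) = 1/(-42) = -1/42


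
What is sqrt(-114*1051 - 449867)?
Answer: I*sqrt(569681) ≈ 754.77*I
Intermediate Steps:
sqrt(-114*1051 - 449867) = sqrt(-119814 - 449867) = sqrt(-569681) = I*sqrt(569681)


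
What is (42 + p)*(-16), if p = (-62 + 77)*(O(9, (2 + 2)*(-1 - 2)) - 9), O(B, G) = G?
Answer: 4368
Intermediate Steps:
p = -315 (p = (-62 + 77)*((2 + 2)*(-1 - 2) - 9) = 15*(4*(-3) - 9) = 15*(-12 - 9) = 15*(-21) = -315)
(42 + p)*(-16) = (42 - 315)*(-16) = -273*(-16) = 4368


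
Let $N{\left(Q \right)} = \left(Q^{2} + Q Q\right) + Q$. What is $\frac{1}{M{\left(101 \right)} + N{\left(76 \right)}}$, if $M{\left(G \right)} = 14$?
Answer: $\frac{1}{11642} \approx 8.5896 \cdot 10^{-5}$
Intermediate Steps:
$N{\left(Q \right)} = Q + 2 Q^{2}$ ($N{\left(Q \right)} = \left(Q^{2} + Q^{2}\right) + Q = 2 Q^{2} + Q = Q + 2 Q^{2}$)
$\frac{1}{M{\left(101 \right)} + N{\left(76 \right)}} = \frac{1}{14 + 76 \left(1 + 2 \cdot 76\right)} = \frac{1}{14 + 76 \left(1 + 152\right)} = \frac{1}{14 + 76 \cdot 153} = \frac{1}{14 + 11628} = \frac{1}{11642}$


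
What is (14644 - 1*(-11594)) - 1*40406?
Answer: -14168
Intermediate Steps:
(14644 - 1*(-11594)) - 1*40406 = (14644 + 11594) - 40406 = 26238 - 40406 = -14168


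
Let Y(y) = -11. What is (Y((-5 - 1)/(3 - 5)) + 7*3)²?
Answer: 100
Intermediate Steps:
(Y((-5 - 1)/(3 - 5)) + 7*3)² = (-11 + 7*3)² = (-11 + 21)² = 10² = 100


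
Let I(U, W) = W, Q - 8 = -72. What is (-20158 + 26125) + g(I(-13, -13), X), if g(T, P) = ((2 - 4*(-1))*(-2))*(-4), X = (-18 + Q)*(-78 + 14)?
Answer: 6015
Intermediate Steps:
Q = -64 (Q = 8 - 72 = -64)
X = 5248 (X = (-18 - 64)*(-78 + 14) = -82*(-64) = 5248)
g(T, P) = 48 (g(T, P) = ((2 + 4)*(-2))*(-4) = (6*(-2))*(-4) = -12*(-4) = 48)
(-20158 + 26125) + g(I(-13, -13), X) = (-20158 + 26125) + 48 = 5967 + 48 = 6015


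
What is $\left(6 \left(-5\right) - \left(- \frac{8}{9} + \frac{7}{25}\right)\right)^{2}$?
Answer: $\frac{43731769}{50625} \approx 863.84$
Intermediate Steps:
$\left(6 \left(-5\right) - \left(- \frac{8}{9} + \frac{7}{25}\right)\right)^{2} = \left(-30 - - \frac{137}{225}\right)^{2} = \left(-30 + \left(- \frac{7}{25} + \frac{8}{9}\right)\right)^{2} = \left(-30 + \frac{137}{225}\right)^{2} = \left(- \frac{6613}{225}\right)^{2} = \frac{43731769}{50625}$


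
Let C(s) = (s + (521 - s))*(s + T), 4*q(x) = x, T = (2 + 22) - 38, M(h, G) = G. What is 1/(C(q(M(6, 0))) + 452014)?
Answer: 1/444720 ≈ 2.2486e-6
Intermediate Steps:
T = -14 (T = 24 - 38 = -14)
q(x) = x/4
C(s) = -7294 + 521*s (C(s) = (s + (521 - s))*(s - 14) = 521*(-14 + s) = -7294 + 521*s)
1/(C(q(M(6, 0))) + 452014) = 1/((-7294 + 521*((¼)*0)) + 452014) = 1/((-7294 + 521*0) + 452014) = 1/((-7294 + 0) + 452014) = 1/(-7294 + 452014) = 1/444720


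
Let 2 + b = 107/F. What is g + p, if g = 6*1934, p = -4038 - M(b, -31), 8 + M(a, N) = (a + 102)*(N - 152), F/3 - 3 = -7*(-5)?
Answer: 989739/38 ≈ 26046.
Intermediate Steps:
F = 114 (F = 9 + 3*(-7*(-5)) = 9 + 3*35 = 9 + 105 = 114)
b = -121/114 (b = -2 + 107/114 = -121/114 ≈ -1.0614)
M(a, N) = -8 + (-152 + N)*(102 + a) (M(a, N) = -8 + (a + 102)*(N - 152) = -8 + (102 + a)*(-152 + N) = -8 + (-152 + N)*(102 + a))
p = 548787/38 (p = -4038 - (-15512 - 152*(-121/114) + 102*(-31) - 31*(-121/114)) = -4038 - (-15512 + 484/3 - 3162 + 3751/114) = -4038 - 1*(-702231/38) = -4038 + 702231/38 = 548787/38 ≈ 14442.)
g = 11604
g + p = 11604 + 548787/38 = 989739/38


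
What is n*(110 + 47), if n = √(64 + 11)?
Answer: 785*√3 ≈ 1359.7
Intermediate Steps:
n = 5*√3 (n = √75 = 5*√3 ≈ 8.6602)
n*(110 + 47) = (5*√3)*(110 + 47) = (5*√3)*157 = 785*√3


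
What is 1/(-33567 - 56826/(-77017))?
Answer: -77017/2585172813 ≈ -2.9792e-5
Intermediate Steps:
1/(-33567 - 56826/(-77017)) = 1/(-33567 - 56826*(-1/77017)) = 1/(-33567 + 56826/77017) = 1/(-2585172813/77017) = -77017/2585172813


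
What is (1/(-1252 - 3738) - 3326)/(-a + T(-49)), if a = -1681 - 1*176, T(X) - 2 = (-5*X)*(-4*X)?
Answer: -16596741/248896210 ≈ -0.066681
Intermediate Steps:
T(X) = 2 + 20*X**2 (T(X) = 2 + (-5*X)*(-4*X) = 2 + 20*X**2)
a = -1857 (a = -1681 - 176 = -1857)
(1/(-1252 - 3738) - 3326)/(-a + T(-49)) = (1/(-1252 - 3738) - 3326)/(-1*(-1857) + (2 + 20*(-49)**2)) = (1/(-4990) - 3326)/(1857 + (2 + 20*2401)) = (-1/4990 - 3326)/(1857 + (2 + 48020)) = -16596741/(4990*(1857 + 48022)) = -16596741/4990/49879 = -16596741/4990*1/49879 = -16596741/248896210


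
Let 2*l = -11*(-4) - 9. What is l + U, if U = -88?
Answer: -141/2 ≈ -70.500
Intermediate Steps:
l = 35/2 (l = (-11*(-4) - 9)/2 = (44 - 9)/2 = (½)*35 = 35/2 ≈ 17.500)
l + U = 35/2 - 88 = -141/2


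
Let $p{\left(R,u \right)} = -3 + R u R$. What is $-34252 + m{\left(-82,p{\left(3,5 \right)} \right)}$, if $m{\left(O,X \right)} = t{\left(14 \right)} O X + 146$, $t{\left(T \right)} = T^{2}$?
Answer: $-709130$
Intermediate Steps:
$p{\left(R,u \right)} = -3 + u R^{2}$
$m{\left(O,X \right)} = 146 + 196 O X$ ($m{\left(O,X \right)} = 14^{2} O X + 146 = 196 O X + 146 = 146 + 196 O X$)
$-34252 + m{\left(-82,p{\left(3,5 \right)} \right)} = -34252 + \left(146 + 196 \left(-82\right) \left(-3 + 5 \cdot 3^{2}\right)\right) = -34252 + \left(146 + 196 \left(-82\right) \left(-3 + 5 \cdot 9\right)\right) = -34252 + \left(146 + 196 \left(-82\right) \left(-3 + 45\right)\right) = -34252 + \left(146 + 196 \left(-82\right) 42\right) = -34252 + \left(146 - 675024\right) = -34252 - 674878 = -709130$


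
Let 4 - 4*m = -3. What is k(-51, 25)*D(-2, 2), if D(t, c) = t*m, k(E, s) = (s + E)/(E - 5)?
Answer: -13/8 ≈ -1.6250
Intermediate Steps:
m = 7/4 (m = 1 - ¼*(-3) = 1 + ¾ = 7/4 ≈ 1.7500)
k(E, s) = (E + s)/(-5 + E)
D(t, c) = 7*t/4 (D(t, c) = t*(7/4) = 7*t/4)
k(-51, 25)*D(-2, 2) = ((-51 + 25)/(-5 - 51))*((7/4)*(-2)) = (-26/(-56))*(-7/2) = -1/56*(-26)*(-7/2) = (13/28)*(-7/2) = -13/8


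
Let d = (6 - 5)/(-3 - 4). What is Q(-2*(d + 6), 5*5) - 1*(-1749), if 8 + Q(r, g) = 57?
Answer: 1798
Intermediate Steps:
d = -⅐ (d = 1/(-7) = 1*(-⅐) = -⅐ ≈ -0.14286)
Q(r, g) = 49 (Q(r, g) = -8 + 57 = 49)
Q(-2*(d + 6), 5*5) - 1*(-1749) = 49 - 1*(-1749) = 49 + 1749 = 1798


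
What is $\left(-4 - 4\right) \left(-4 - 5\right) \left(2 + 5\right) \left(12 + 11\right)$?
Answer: $11592$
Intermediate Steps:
$\left(-4 - 4\right) \left(-4 - 5\right) \left(2 + 5\right) \left(12 + 11\right) = - 8 \left(\left(-9\right) 7\right) 23 = \left(-8\right) \left(-63\right) 23 = 504 \cdot 23 = 11592$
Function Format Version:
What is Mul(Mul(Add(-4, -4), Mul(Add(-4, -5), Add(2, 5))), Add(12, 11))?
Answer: 11592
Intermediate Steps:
Mul(Mul(Add(-4, -4), Mul(Add(-4, -5), Add(2, 5))), Add(12, 11)) = Mul(Mul(-8, Mul(-9, 7)), 23) = Mul(Mul(-8, -63), 23) = Mul(504, 23) = 11592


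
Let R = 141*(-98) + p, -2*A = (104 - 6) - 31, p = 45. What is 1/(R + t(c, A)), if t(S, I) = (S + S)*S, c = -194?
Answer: 1/61499 ≈ 1.6260e-5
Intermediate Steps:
A = -67/2 (A = -((104 - 6) - 31)/2 = -(98 - 31)/2 = -½*67 = -67/2 ≈ -33.500)
t(S, I) = 2*S² (t(S, I) = (2*S)*S = 2*S²)
R = -13773 (R = 141*(-98) + 45 = -13818 + 45 = -13773)
1/(R + t(c, A)) = 1/(-13773 + 2*(-194)²) = 1/(-13773 + 2*37636) = 1/(-13773 + 75272) = 1/61499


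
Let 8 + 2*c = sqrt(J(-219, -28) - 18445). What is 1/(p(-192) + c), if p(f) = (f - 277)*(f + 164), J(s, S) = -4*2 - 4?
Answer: 52512/689395993 - 2*I*sqrt(18457)/689395993 ≈ 7.6171e-5 - 3.9413e-7*I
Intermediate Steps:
J(s, S) = -12 (J(s, S) = -8 - 4 = -12)
c = -4 + I*sqrt(18457)/2 (c = -4 + sqrt(-12 - 18445)/2 = -4 + sqrt(-18457)/2 = -4 + (I*sqrt(18457))/2 = -4 + I*sqrt(18457)/2 ≈ -4.0 + 67.928*I)
p(f) = (-277 + f)*(164 + f)
1/(p(-192) + c) = 1/((-45428 + (-192)**2 - 113*(-192)) + (-4 + I*sqrt(18457)/2)) = 1/((-45428 + 36864 + 21696) + (-4 + I*sqrt(18457)/2)) = 1/(13132 + (-4 + I*sqrt(18457)/2)) = 1/(13128 + I*sqrt(18457)/2)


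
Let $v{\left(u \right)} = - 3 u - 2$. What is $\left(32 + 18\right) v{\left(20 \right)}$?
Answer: $-3100$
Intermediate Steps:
$v{\left(u \right)} = -2 - 3 u$
$\left(32 + 18\right) v{\left(20 \right)} = \left(32 + 18\right) \left(-2 - 60\right) = 50 \left(-2 - 60\right) = 50 \left(-62\right) = -3100$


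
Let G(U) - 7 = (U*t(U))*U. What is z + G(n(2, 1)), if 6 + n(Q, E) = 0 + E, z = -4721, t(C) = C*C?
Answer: -4089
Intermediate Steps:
t(C) = C**2
n(Q, E) = -6 + E (n(Q, E) = -6 + (0 + E) = -6 + E)
G(U) = 7 + U**4 (G(U) = 7 + (U*U**2)*U = 7 + U**3*U = 7 + U**4)
z + G(n(2, 1)) = -4721 + (7 + (-6 + 1)**4) = -4721 + (7 + (-5)**4) = -4721 + (7 + 625) = -4721 + 632 = -4089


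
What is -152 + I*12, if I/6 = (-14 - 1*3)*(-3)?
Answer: 3520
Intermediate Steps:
I = 306 (I = 6*((-14 - 1*3)*(-3)) = 6*((-14 - 3)*(-3)) = 6*(-17*(-3)) = 6*51 = 306)
-152 + I*12 = -152 + 306*12 = -152 + 3672 = 3520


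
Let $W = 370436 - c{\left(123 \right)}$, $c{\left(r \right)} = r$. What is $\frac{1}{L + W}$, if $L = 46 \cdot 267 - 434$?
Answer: $\frac{1}{382161} \approx 2.6167 \cdot 10^{-6}$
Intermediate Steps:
$L = 11848$ ($L = 12282 - 434 = 11848$)
$W = 370313$ ($W = 370436 - 123 = 370313$)
$\frac{1}{L + W} = \frac{1}{11848 + 370313} = \frac{1}{382161}$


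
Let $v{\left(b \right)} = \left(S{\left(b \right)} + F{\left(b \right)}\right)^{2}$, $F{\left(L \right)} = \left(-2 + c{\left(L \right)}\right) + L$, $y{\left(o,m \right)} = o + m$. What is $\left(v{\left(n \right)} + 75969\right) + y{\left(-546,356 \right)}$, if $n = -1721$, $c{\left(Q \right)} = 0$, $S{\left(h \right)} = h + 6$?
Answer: $11895623$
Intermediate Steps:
$y{\left(o,m \right)} = m + o$
$S{\left(h \right)} = 6 + h$
$F{\left(L \right)} = -2 + L$ ($F{\left(L \right)} = \left(-2 + 0\right) + L = -2 + L$)
$v{\left(b \right)} = \left(4 + 2 b\right)^{2}$ ($v{\left(b \right)} = \left(\left(6 + b\right) + \left(-2 + b\right)\right)^{2} = \left(4 + 2 b\right)^{2}$)
$\left(v{\left(n \right)} + 75969\right) + y{\left(-546,356 \right)} = \left(4 \left(2 - 1721\right)^{2} + 75969\right) + \left(356 - 546\right) = \left(4 \left(-1719\right)^{2} + 75969\right) - 190 = \left(4 \cdot 2954961 + 75969\right) - 190 = \left(11819844 + 75969\right) - 190 = 11895813 - 190 = 11895623$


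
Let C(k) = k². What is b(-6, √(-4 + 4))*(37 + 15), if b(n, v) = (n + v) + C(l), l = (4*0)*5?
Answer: -312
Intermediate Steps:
l = 0 (l = 0*5 = 0)
b(n, v) = n + v (b(n, v) = (n + v) + 0² = (n + v) + 0 = n + v)
b(-6, √(-4 + 4))*(37 + 15) = (-6 + √(-4 + 4))*(37 + 15) = (-6 + √0)*52 = (-6 + 0)*52 = -6*52 = -312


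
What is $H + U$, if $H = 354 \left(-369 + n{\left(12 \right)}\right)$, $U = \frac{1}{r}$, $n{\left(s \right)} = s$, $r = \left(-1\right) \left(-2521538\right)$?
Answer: $- \frac{318666929363}{2521538} \approx -1.2638 \cdot 10^{5}$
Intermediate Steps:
$r = 2521538$
$U = \frac{1}{2521538} \approx 3.9658 \cdot 10^{-7}$
$H = -126378$ ($H = 354 \left(-369 + 12\right) = 354 \left(-357\right) = -126378$)
$H + U = -126378 + \frac{1}{2521538} = - \frac{318666929363}{2521538}$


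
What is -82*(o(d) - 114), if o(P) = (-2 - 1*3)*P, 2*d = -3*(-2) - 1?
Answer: 10373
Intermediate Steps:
d = 5/2 (d = (-3*(-2) - 1)/2 = (6 - 1)/2 = (½)*5 = 5/2 ≈ 2.5000)
o(P) = -5*P (o(P) = (-2 - 3)*P = -5*P)
-82*(o(d) - 114) = -82*(-5*5/2 - 114) = -82*(-25/2 - 114) = -82*(-253/2) = 10373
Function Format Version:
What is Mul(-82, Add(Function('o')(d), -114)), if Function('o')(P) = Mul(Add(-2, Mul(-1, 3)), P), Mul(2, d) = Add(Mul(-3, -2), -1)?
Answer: 10373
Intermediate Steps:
d = Rational(5, 2) (d = Mul(Rational(1, 2), Add(Mul(-3, -2), -1)) = Mul(Rational(1, 2), Add(6, -1)) = Mul(Rational(1, 2), 5) = Rational(5, 2) ≈ 2.5000)
Function('o')(P) = Mul(-5, P) (Function('o')(P) = Mul(Add(-2, -3), P) = Mul(-5, P))
Mul(-82, Add(Function('o')(d), -114)) = Mul(-82, Add(Mul(-5, Rational(5, 2)), -114)) = Mul(-82, Add(Rational(-25, 2), -114)) = Mul(-82, Rational(-253, 2)) = 10373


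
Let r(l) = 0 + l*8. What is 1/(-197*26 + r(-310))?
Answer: -1/7602 ≈ -0.00013154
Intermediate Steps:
r(l) = 8*l (r(l) = 0 + 8*l = 8*l)
1/(-197*26 + r(-310)) = 1/(-197*26 + 8*(-310)) = 1/(-5122 - 2480) = 1/(-7602) = -1/7602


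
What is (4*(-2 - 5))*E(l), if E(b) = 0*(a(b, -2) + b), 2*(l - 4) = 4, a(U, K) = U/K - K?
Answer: 0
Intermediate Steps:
a(U, K) = -K + U/K
l = 6 (l = 4 + (1/2)*4 = 4 + 2 = 6)
E(b) = 0 (E(b) = 0*((-1*(-2) + b/(-2)) + b) = 0*((2 + b*(-1/2)) + b) = 0*((2 - b/2) + b) = 0*(2 + b/2) = 0)
(4*(-2 - 5))*E(l) = (4*(-2 - 5))*0 = (4*(-7))*0 = -28*0 = 0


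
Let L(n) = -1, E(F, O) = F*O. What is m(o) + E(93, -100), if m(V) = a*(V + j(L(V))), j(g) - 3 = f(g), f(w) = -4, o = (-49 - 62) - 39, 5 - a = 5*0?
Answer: -10055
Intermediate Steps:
a = 5 (a = 5 - 5*0 = 5 - 1*0 = 5 + 0 = 5)
o = -150 (o = -111 - 39 = -150)
j(g) = -1 (j(g) = 3 - 4 = -1)
m(V) = -5 + 5*V (m(V) = 5*(V - 1) = 5*(-1 + V) = -5 + 5*V)
m(o) + E(93, -100) = (-5 + 5*(-150)) + 93*(-100) = (-5 - 750) - 9300 = -755 - 9300 = -10055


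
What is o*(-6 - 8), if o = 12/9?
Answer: -56/3 ≈ -18.667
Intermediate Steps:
o = 4/3 (o = 12*(⅑) = 4/3 ≈ 1.3333)
o*(-6 - 8) = 4*(-6 - 8)/3 = (4/3)*(-14) = -56/3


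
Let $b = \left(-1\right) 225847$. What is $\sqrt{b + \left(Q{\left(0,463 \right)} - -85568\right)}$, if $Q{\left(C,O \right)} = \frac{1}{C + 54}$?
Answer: $\frac{i \sqrt{45450390}}{18} \approx 374.54 i$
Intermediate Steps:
$Q{\left(C,O \right)} = \frac{1}{54 + C}$
$b = -225847$
$\sqrt{b + \left(Q{\left(0,463 \right)} - -85568\right)} = \sqrt{-225847 + \left(\frac{1}{54 + 0} - -85568\right)} = \sqrt{-225847 + \left(\frac{1}{54} + 85568\right)} = \sqrt{-225847 + \frac{4620673}{54}} = \sqrt{- \frac{7575065}{54}} = \frac{i \sqrt{45450390}}{18}$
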